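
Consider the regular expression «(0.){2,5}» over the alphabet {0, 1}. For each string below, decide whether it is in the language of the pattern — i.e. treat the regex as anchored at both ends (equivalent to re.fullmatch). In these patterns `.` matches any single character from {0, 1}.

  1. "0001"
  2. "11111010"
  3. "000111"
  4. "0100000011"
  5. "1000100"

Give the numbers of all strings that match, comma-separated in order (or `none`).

1 → match
2 → no match — must start with "0"
3 → no match
4 → no match
5 → no match — must start with "0"

1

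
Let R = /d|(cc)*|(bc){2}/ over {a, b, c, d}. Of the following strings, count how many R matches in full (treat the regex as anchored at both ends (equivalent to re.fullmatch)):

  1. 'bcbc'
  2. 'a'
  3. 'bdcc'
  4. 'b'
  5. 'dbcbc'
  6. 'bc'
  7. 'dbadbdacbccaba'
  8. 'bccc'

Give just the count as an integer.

1. 'bcbc' → match
2. 'a' → no match
3. 'bdcc' → no match
4. 'b' → no match
5. 'dbcbc' → no match
6. 'bc' → no match
7 → no match
8. 'bccc' → no match
Total matched: 1

1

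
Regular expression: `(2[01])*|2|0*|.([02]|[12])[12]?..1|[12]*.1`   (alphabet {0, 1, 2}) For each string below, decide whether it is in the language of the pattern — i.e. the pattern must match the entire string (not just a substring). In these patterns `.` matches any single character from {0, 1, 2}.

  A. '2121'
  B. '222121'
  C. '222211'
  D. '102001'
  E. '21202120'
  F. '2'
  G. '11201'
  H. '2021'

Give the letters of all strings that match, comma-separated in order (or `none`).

A → match
B → match
C → match
D → match
E → match
F → match
G → match
H → match

A, B, C, D, E, F, G, H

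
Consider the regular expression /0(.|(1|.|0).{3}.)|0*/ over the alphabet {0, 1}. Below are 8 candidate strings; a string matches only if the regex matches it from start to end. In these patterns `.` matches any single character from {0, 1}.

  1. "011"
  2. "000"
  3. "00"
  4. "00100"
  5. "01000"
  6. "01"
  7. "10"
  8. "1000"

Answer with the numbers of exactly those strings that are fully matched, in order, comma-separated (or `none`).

2, 3, 6

1 → no match
2 → match
3 → match
4 → no match
5 → no match
6 → match
7 → no match
8 → no match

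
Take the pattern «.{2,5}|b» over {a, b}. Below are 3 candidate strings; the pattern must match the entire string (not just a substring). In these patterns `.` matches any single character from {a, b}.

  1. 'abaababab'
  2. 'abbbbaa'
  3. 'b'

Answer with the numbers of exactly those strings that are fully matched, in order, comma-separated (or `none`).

1. 'abaababab' → no match
2. 'abbbbaa' → no match
3. 'b' → match

3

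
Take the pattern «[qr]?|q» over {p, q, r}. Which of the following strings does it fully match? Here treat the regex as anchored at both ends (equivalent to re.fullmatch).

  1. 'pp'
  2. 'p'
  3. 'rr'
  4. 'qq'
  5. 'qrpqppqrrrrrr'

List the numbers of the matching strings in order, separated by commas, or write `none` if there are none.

1. 'pp' → no match
2. 'p' → no match
3. 'rr' → no match
4. 'qq' → no match
5 → no match

none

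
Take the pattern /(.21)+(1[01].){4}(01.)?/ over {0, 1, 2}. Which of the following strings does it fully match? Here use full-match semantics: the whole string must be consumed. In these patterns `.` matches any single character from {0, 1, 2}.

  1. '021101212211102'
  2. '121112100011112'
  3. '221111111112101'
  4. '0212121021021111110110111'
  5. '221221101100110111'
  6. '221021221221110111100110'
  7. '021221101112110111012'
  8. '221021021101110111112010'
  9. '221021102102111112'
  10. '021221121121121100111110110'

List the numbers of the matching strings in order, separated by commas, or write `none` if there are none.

1 → no match
2 → no match
3 → match
4 → no match
5 → match
6 → match
7 → match
8 → match
9 → match
10 → match

3, 5, 6, 7, 8, 9, 10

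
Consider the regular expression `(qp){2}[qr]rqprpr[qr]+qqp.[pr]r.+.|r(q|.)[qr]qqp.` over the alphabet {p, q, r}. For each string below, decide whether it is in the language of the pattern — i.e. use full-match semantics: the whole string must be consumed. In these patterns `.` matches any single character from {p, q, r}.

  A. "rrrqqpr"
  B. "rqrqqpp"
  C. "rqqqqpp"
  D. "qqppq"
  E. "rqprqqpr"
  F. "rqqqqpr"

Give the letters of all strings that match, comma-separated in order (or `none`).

A. "rrrqqpr" → match
B. "rqrqqpp" → match
C. "rqqqqpp" → match
D. "qqppq" → no match
E. "rqprqqpr" → no match
F. "rqqqqpr" → match

A, B, C, F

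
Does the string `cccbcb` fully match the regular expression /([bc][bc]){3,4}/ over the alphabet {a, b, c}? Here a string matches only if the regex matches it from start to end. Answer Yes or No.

Yes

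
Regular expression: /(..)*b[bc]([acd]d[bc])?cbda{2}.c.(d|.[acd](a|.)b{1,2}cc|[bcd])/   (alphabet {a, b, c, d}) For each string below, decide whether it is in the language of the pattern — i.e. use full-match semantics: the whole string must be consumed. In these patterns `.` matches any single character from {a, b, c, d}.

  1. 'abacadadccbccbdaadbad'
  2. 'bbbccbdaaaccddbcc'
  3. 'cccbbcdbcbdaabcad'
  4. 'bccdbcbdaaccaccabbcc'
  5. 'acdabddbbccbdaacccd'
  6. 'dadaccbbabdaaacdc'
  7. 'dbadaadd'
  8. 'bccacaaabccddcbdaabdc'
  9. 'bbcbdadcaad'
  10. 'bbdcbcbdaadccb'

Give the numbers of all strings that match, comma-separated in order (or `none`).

4, 5

1 → no match
2 → no match
3 → no match
4 → match
5 → match
6 → no match
7 → no match
8 → no match
9 → no match
10 → no match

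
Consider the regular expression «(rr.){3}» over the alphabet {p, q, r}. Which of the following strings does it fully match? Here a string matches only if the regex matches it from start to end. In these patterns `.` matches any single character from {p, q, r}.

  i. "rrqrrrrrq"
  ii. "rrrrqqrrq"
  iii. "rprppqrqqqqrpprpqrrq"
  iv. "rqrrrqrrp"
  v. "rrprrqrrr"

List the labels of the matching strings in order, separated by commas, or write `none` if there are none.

i, v

i → match
ii → no match
iii → no match — must start with "rr"
iv → no match — must start with "rr"
v → match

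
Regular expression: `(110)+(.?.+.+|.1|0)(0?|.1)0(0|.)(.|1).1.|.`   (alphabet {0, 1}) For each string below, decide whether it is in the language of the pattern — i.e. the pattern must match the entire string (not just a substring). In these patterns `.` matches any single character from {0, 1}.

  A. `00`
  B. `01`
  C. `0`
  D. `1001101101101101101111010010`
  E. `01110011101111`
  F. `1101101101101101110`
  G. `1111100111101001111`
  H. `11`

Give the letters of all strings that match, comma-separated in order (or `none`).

A → no match
B → no match
C → match
D → no match
E → no match
F → no match
G → no match
H → no match

C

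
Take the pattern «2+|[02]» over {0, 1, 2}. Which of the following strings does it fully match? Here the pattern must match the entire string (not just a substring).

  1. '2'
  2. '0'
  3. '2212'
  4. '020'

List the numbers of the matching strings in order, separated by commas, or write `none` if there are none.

1. '2' → match
2. '0' → match
3. '2212' → no match
4. '020' → no match

1, 2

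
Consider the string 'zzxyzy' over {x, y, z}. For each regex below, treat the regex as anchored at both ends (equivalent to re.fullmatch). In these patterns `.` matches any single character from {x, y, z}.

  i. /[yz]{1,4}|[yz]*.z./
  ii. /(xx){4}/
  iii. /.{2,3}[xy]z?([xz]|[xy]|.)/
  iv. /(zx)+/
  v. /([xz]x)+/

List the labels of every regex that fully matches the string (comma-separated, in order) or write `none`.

i → no match
ii → no match — must start with 'xx'
iii → match
iv → no match — must start with 'zx'
v → no match — must end with 'x'

iii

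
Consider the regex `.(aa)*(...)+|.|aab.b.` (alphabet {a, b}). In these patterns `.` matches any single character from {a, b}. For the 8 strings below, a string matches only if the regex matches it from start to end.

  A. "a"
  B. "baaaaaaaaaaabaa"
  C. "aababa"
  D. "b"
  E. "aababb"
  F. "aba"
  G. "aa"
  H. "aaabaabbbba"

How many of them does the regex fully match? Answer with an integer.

5

A. "a" → match
B → match
C. "aababa" → match
D. "b" → match
E. "aababb" → match
F. "aba" → no match
G. "aa" → no match
H. "aaabaabbbba" → no match
Total matched: 5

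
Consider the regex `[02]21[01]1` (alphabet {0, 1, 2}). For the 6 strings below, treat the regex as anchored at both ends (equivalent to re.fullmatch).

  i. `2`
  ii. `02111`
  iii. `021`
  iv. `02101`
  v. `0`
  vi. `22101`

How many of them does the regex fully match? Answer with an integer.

3

i → no match — must end with `1`
ii → match
iii → no match
iv → match
v → no match — must end with `1`
vi → match
Total matched: 3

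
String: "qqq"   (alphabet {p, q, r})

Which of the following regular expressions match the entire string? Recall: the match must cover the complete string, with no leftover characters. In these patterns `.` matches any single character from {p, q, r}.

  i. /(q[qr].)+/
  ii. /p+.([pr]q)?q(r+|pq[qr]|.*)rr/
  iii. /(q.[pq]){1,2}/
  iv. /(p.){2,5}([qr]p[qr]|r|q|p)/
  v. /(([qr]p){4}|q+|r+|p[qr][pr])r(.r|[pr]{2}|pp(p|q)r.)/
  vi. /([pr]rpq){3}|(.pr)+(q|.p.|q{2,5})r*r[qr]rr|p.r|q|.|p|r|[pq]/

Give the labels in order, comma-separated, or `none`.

i → match
ii → no match — must start with "p"
iii → match
iv → no match — must start with "p"
v → no match
vi → no match

i, iii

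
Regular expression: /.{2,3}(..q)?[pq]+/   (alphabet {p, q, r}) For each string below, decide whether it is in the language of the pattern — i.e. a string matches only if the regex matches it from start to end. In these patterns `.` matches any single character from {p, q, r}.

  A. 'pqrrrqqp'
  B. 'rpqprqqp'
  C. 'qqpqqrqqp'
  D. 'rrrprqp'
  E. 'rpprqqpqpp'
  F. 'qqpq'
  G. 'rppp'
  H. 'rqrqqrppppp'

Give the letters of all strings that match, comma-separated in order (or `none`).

A → match
B → match
C → no match
D → match
E → match
F → match
G → match
H → no match

A, B, D, E, F, G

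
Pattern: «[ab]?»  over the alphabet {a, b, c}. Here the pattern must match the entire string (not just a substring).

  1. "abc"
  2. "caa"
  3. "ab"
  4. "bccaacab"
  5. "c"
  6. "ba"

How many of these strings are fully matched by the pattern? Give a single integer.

0

1. "abc" → no match
2. "caa" → no match
3. "ab" → no match
4. "bccaacab" → no match
5. "c" → no match
6. "ba" → no match
Total matched: 0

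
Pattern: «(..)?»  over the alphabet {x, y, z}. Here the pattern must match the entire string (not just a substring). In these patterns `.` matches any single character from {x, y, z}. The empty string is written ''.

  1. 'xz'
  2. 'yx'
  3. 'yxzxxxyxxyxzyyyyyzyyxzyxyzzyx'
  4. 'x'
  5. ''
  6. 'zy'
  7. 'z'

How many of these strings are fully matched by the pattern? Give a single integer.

1. 'xz' → match
2. 'yx' → match
3 → no match
4. 'x' → no match
5. '' → match
6. 'zy' → match
7. 'z' → no match
Total matched: 4

4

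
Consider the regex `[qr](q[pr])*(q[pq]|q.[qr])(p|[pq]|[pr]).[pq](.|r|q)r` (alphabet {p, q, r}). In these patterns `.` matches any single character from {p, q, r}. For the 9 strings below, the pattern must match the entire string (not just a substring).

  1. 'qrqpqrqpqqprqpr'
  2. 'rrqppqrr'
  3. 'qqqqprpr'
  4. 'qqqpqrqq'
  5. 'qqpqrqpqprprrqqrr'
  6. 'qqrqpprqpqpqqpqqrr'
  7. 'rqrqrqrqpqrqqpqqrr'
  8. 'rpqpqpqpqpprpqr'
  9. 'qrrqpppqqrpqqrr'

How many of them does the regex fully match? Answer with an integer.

1

1 → no match
2 → no match
3 → no match
4 → no match — must end with 'r'
5 → no match
6 → no match
7 → match
8 → no match
9 → no match
Total matched: 1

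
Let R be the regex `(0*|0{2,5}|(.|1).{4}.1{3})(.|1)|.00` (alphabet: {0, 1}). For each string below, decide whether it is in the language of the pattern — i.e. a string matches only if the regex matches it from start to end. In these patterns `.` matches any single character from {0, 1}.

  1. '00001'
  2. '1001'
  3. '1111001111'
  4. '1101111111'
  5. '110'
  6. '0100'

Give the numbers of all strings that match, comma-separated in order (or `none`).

1, 3, 4

1 → match
2 → no match
3 → match
4 → match
5 → no match
6 → no match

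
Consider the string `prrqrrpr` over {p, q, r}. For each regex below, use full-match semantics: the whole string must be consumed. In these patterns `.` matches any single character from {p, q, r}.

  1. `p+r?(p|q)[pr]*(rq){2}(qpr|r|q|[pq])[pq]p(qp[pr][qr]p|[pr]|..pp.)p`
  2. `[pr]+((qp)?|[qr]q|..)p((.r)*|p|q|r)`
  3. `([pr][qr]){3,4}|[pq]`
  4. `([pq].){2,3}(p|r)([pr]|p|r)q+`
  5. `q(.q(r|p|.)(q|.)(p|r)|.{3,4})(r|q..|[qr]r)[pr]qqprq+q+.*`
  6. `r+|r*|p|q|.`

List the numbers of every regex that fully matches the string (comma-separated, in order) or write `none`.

3

1 → no match — must end with `p`
2 → no match
3 → match
4 → no match — must end with `q`
5 → no match — must start with `q`
6 → no match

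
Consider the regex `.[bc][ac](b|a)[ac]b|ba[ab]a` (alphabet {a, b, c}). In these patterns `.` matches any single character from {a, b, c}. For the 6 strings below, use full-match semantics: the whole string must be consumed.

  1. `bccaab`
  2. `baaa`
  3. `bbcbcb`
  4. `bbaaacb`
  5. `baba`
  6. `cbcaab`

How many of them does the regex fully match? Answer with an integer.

5

1 → match
2 → match
3 → match
4 → no match
5 → match
6 → match
Total matched: 5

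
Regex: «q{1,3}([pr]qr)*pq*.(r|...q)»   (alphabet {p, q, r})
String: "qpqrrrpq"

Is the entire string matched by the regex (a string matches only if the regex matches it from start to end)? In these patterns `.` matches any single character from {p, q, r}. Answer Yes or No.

Yes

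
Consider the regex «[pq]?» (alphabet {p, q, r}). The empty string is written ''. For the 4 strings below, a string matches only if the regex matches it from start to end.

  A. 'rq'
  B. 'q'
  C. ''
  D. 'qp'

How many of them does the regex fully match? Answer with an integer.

2

A. 'rq' → no match
B. 'q' → match
C. '' → match
D. 'qp' → no match
Total matched: 2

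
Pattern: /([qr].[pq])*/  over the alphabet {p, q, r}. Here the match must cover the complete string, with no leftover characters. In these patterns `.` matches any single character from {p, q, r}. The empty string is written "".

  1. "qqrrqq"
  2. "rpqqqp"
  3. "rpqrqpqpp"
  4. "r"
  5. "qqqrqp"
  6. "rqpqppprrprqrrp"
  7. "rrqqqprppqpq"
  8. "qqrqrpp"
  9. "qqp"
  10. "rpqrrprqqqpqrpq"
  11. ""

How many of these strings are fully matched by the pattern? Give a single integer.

1. "qqrrqq" → no match
2. "rpqqqp" → match
3. "rpqrqpqpp" → match
4. "r" → no match
5. "qqqrqp" → match
6 → no match
7. "rrqqqprppqpq" → match
8. "qqrqrpp" → no match
9. "qqp" → match
10 → match
11. "" → match
Total matched: 7

7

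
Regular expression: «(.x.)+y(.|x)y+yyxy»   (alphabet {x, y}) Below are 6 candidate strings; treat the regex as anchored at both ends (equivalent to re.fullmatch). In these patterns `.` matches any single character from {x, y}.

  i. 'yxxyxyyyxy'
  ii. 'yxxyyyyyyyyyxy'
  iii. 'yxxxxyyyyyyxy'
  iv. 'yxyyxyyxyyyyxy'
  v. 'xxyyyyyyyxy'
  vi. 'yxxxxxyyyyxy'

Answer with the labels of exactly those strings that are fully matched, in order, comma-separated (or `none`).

i → match
ii → match
iii → match
iv → match
v → match
vi → no match

i, ii, iii, iv, v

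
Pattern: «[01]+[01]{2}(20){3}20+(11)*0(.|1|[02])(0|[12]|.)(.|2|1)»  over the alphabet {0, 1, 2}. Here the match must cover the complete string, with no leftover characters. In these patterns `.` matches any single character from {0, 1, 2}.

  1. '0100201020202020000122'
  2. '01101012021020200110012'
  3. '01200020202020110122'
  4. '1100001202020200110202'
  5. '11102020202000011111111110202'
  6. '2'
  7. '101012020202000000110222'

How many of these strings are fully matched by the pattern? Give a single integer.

3

1 → no match
2 → no match
3 → no match
4 → match
5 → match
6. '2' → no match
7 → match
Total matched: 3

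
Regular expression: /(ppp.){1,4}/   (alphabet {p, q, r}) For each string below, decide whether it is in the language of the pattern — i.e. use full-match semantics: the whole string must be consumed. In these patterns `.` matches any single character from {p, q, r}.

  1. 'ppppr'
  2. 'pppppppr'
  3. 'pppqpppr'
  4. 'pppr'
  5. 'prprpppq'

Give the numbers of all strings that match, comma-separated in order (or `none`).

1. 'ppppr' → no match
2. 'pppppppr' → match
3. 'pppqpppr' → match
4. 'pppr' → match
5. 'prprpppq' → no match — must start with 'ppp'

2, 3, 4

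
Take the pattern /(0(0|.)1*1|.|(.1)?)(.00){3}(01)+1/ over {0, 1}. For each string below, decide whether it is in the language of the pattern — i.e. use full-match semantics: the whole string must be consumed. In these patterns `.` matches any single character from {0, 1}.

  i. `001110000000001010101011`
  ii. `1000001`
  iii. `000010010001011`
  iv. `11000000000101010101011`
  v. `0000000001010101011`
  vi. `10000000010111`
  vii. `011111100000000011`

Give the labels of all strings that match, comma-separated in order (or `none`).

i → match
ii → no match — must end with `011`
iii → match
iv → match
v → no match
vi → no match — must end with `011`
vii → match

i, iii, iv, vii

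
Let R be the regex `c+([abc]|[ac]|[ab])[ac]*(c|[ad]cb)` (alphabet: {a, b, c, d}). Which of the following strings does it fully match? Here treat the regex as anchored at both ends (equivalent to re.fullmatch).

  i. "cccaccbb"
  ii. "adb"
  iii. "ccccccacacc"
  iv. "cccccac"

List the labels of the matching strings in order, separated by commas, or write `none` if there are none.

iii, iv

i → no match
ii → no match — must start with "c"
iii → match
iv → match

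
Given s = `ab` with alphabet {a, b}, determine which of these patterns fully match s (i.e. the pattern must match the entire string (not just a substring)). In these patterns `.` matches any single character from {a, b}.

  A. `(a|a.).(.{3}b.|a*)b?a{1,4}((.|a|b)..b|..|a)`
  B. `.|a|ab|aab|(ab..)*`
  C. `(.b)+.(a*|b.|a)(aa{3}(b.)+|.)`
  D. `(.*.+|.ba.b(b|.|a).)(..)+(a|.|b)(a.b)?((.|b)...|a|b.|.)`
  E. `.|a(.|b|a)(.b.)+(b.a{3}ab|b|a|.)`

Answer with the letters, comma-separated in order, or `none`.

B

A → no match
B → match
C → no match
D → no match
E → no match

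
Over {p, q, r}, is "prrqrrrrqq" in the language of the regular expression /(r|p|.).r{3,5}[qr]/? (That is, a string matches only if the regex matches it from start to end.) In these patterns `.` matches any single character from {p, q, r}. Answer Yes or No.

No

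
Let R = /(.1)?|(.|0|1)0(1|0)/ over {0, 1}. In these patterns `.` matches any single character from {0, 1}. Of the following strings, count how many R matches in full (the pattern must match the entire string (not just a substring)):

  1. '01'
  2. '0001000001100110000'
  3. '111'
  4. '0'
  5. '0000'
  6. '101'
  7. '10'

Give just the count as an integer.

1 → match
2 → no match
3 → no match
4 → no match
5 → no match
6 → match
7 → no match
Total matched: 2

2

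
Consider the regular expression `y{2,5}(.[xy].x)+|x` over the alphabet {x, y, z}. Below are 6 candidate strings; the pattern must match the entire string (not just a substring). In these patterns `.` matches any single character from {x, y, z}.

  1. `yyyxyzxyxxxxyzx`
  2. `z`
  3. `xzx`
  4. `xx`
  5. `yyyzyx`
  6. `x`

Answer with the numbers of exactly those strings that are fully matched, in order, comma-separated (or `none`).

1 → match
2 → no match — must end with `x`
3 → no match
4 → no match
5 → no match
6 → match

1, 6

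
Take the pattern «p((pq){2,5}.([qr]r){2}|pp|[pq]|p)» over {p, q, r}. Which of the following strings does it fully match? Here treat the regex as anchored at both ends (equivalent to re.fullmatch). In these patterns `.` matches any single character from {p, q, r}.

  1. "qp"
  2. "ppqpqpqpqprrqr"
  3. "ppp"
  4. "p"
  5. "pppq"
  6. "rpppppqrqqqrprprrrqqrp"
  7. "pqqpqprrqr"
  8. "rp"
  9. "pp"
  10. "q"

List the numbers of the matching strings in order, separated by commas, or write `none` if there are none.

1 → no match — must start with "p"
2 → match
3 → match
4 → no match
5 → no match
6 → no match — must start with "p"
7 → no match
8 → no match — must start with "p"
9 → match
10 → no match — must start with "p"

2, 3, 9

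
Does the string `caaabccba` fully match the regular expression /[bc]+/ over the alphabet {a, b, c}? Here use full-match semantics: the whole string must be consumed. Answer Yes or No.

No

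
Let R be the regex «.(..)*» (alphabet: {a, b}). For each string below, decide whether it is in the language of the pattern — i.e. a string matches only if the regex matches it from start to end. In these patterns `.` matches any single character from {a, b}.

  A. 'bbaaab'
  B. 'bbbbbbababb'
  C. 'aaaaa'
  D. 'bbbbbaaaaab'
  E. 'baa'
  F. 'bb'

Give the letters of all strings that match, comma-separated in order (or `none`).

A → no match
B → match
C → match
D → match
E → match
F → no match

B, C, D, E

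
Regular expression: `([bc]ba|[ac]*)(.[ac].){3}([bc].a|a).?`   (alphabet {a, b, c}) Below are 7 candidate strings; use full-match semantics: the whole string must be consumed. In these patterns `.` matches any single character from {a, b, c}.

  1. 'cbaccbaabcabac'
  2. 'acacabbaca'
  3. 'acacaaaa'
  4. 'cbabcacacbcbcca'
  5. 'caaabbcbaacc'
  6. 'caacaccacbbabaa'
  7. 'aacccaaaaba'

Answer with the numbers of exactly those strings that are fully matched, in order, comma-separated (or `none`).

1, 2, 4, 6, 7

1 → match
2 → match
3 → no match
4 → match
5 → no match
6 → match
7 → match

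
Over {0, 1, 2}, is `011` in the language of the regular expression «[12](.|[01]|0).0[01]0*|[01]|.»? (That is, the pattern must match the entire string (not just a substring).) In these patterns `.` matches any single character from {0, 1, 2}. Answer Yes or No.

No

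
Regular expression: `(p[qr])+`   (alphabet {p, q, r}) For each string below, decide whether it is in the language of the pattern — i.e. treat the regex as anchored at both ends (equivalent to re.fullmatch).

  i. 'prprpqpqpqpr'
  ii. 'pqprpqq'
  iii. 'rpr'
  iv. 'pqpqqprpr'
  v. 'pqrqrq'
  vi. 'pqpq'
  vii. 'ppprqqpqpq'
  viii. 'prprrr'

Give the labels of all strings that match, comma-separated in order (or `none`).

i, vi

i → match
ii → no match
iii → no match — must start with 'p'
iv → no match
v → no match
vi → match
vii → no match
viii → no match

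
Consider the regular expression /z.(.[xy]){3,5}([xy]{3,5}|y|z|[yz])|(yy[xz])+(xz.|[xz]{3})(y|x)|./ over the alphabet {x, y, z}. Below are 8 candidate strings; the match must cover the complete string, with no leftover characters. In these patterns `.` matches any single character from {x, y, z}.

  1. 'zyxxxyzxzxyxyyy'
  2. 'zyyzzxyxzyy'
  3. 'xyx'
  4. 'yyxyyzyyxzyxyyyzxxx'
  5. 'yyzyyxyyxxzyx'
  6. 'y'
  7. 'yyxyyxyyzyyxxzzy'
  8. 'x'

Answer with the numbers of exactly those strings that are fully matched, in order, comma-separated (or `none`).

1 → match
2. 'zyyzzxyxzyy' → no match
3. 'xyx' → no match
4 → no match
5 → match
6. 'y' → match
7 → match
8. 'x' → match

1, 5, 6, 7, 8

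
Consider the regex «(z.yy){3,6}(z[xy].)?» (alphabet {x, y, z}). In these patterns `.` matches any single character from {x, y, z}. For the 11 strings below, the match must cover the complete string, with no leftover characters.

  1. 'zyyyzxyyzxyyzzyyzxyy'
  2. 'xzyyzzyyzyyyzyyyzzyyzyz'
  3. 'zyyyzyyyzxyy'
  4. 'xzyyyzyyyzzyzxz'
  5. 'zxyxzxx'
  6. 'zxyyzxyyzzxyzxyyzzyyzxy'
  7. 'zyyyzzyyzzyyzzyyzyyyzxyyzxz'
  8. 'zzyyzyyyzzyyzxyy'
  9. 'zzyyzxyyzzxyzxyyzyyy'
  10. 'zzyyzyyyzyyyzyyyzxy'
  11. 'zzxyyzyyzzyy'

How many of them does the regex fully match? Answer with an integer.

1 → match
2 → no match — must start with 'z'
3. 'zyyyzyyyzxyy' → match
4 → no match — must start with 'z'
5. 'zxyxzxx' → no match
6 → no match
7 → match
8 → match
9 → no match
10 → match
11. 'zzxyyzyyzzyy' → no match
Total matched: 5

5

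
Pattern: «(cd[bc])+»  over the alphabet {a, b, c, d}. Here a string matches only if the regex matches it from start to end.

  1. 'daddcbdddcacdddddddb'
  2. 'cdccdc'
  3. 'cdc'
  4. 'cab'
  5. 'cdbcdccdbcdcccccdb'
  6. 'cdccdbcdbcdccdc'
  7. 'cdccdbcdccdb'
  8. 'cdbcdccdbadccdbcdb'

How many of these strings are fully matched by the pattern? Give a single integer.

4

1 → no match — must start with 'cd'
2 → match
3 → match
4 → no match — must start with 'cd'
5 → no match
6 → match
7 → match
8 → no match
Total matched: 4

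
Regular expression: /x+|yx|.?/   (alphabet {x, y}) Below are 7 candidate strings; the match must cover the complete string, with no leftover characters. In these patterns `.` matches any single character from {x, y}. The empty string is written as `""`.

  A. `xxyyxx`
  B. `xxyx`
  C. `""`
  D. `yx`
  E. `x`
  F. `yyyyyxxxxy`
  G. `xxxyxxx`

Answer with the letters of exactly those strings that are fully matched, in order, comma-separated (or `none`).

A → no match
B → no match
C → match
D → match
E → match
F → no match
G → no match

C, D, E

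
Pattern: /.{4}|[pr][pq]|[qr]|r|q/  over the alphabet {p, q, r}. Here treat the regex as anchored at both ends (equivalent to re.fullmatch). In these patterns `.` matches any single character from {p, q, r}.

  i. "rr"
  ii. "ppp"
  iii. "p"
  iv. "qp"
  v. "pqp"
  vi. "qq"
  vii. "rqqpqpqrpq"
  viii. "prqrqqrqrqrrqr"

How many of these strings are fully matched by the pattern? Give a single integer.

0

i. "rr" → no match
ii. "ppp" → no match
iii. "p" → no match
iv. "qp" → no match
v. "pqp" → no match
vi. "qq" → no match
vii. "rqqpqpqrpq" → no match
viii → no match
Total matched: 0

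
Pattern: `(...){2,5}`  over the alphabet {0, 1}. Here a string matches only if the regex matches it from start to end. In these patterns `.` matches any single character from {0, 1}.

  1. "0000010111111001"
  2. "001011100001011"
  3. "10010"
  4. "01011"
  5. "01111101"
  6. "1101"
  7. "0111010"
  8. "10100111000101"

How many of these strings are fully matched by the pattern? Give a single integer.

1 → no match
2 → match
3 → no match
4 → no match
5 → no match
6 → no match
7 → no match
8 → no match
Total matched: 1

1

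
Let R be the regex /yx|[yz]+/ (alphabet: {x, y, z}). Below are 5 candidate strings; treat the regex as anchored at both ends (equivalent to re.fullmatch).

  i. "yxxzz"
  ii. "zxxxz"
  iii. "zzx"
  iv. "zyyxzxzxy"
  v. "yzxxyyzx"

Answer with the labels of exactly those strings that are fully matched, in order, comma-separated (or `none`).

none

i → no match
ii → no match
iii → no match
iv → no match
v → no match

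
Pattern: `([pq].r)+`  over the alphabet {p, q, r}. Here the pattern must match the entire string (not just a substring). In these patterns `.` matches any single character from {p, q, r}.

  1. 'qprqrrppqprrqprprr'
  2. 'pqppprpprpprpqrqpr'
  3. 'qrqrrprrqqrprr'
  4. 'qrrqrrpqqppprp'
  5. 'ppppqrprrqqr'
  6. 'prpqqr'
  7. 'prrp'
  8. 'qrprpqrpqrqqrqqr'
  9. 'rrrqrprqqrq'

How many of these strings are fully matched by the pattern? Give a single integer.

0

1 → no match
2 → no match
3 → no match
4 → no match — must end with 'r'
5 → no match
6 → no match
7 → no match — must end with 'r'
8 → no match
9 → no match — must end with 'r'
Total matched: 0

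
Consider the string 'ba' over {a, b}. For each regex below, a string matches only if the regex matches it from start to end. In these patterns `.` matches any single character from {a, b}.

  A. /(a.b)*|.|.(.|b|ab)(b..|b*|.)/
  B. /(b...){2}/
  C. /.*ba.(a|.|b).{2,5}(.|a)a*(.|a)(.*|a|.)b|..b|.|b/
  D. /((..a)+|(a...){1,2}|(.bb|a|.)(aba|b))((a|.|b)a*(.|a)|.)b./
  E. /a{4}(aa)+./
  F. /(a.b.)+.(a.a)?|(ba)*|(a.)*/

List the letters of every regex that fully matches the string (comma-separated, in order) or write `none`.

A → match
B → no match
C → no match
D → no match
E → no match — must start with 'a'
F → match

A, F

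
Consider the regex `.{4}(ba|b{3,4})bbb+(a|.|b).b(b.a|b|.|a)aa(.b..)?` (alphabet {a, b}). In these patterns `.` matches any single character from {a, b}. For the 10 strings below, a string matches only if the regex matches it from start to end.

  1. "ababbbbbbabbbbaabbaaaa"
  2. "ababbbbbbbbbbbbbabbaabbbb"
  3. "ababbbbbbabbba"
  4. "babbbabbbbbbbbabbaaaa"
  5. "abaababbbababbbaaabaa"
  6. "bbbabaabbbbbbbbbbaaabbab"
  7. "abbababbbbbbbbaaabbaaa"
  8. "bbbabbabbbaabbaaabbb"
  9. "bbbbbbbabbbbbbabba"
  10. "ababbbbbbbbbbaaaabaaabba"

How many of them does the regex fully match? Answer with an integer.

1 → no match
2 → match
3 → no match
4 → match
5 → no match
6 → no match
7 → no match
8 → no match
9 → no match
10 → no match
Total matched: 2

2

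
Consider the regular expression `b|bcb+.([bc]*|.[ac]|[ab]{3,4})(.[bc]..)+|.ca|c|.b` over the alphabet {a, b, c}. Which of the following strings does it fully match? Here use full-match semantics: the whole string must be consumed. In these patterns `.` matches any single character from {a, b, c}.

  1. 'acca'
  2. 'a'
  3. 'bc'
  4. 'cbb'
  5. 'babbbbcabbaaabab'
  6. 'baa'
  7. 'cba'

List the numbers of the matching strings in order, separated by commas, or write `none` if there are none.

none

1 → no match
2 → no match
3 → no match
4 → no match
5 → no match
6 → no match
7 → no match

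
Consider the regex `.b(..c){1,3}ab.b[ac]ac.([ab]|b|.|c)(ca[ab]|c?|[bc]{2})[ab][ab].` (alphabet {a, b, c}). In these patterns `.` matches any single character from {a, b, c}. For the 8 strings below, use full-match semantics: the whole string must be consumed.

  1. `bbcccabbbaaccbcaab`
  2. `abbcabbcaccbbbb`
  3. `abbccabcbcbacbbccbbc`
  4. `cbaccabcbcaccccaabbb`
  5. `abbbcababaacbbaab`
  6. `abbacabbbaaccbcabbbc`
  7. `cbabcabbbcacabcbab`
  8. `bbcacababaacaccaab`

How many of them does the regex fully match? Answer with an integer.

6

1 → match
2 → no match
3 → no match
4 → match
5 → match
6 → match
7 → match
8 → match
Total matched: 6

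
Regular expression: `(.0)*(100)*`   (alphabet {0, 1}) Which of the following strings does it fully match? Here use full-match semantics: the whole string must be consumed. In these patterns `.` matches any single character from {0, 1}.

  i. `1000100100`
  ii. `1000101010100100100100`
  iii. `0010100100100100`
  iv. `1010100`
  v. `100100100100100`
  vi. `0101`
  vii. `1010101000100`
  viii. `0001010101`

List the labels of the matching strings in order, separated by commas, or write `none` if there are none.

i → match
ii → match
iii → match
iv → match
v → match
vi → no match
vii → match
viii → no match

i, ii, iii, iv, v, vii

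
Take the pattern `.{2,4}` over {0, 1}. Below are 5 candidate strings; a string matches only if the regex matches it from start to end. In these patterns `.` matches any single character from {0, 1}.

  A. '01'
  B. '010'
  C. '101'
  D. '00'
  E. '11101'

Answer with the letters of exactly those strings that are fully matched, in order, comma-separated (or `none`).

A, B, C, D

A → match
B → match
C → match
D → match
E → no match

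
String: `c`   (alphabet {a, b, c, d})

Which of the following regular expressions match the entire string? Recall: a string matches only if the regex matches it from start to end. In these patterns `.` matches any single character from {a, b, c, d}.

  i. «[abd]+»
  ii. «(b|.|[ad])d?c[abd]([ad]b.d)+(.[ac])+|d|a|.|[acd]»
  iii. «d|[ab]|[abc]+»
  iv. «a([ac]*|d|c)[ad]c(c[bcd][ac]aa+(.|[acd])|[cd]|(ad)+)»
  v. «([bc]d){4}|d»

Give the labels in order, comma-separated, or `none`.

i → no match
ii → match
iii → match
iv → no match — must start with `a`
v → no match — must end with `d`

ii, iii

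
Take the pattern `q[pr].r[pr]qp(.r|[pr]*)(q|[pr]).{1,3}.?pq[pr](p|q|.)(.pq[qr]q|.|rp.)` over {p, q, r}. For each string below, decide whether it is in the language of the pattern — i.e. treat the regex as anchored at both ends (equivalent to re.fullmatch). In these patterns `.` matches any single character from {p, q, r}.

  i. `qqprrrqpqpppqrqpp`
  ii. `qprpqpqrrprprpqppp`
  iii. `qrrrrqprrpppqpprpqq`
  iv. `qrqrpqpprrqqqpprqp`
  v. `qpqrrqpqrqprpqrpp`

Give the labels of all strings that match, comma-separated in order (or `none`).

i → no match
ii → no match
iii → no match
iv → no match
v → match

v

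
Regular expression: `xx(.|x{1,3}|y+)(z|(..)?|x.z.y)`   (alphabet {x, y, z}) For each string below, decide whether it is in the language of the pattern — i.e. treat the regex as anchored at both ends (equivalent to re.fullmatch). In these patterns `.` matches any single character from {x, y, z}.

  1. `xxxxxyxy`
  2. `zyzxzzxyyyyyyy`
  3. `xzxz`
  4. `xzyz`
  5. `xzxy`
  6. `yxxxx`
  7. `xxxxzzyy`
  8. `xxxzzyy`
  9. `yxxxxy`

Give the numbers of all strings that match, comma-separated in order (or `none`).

7

1. `xxxxxyxy` → no match
2 → no match — must start with `xx`
3. `xzxz` → no match — must start with `xx`
4. `xzyz` → no match — must start with `xx`
5. `xzxy` → no match — must start with `xx`
6. `yxxxx` → no match — must start with `xx`
7. `xxxxzzyy` → match
8. `xxxzzyy` → no match
9. `yxxxxy` → no match — must start with `xx`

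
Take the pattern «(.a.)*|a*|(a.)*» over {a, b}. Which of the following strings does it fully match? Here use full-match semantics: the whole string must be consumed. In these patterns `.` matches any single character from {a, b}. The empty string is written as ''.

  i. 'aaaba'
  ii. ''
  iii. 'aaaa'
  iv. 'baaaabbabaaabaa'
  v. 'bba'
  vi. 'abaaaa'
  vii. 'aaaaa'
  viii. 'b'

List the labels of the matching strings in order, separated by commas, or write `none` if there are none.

i. 'aaaba' → no match
ii. '' → match
iii. 'aaaa' → match
iv → match
v. 'bba' → no match
vi. 'abaaaa' → match
vii. 'aaaaa' → match
viii. 'b' → no match

ii, iii, iv, vi, vii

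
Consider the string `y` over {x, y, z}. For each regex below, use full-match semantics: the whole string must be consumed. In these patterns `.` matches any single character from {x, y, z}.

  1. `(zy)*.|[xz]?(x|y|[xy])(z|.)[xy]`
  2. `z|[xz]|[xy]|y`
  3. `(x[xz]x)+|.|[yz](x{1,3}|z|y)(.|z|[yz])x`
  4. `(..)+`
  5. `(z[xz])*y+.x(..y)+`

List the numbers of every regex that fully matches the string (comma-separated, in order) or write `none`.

1, 2, 3

1 → match
2 → match
3 → match
4 → no match
5 → no match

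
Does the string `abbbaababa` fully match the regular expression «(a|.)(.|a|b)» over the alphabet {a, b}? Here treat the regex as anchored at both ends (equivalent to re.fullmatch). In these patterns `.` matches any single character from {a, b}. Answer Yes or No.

No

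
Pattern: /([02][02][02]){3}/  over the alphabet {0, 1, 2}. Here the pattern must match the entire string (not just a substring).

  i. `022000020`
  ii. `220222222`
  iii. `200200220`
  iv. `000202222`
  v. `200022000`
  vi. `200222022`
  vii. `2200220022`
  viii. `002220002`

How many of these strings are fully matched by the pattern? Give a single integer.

7

i. `022000020` → match
ii. `220222222` → match
iii. `200200220` → match
iv. `000202222` → match
v. `200022000` → match
vi. `200222022` → match
vii. `2200220022` → no match
viii. `002220002` → match
Total matched: 7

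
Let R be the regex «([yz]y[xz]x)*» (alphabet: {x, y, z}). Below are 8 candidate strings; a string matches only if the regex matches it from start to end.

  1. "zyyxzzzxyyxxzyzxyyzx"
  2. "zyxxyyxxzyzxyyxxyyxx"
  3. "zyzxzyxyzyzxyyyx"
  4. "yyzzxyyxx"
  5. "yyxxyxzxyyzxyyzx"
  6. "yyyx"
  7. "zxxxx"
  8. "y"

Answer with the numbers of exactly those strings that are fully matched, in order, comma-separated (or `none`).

2

1 → no match
2 → match
3 → no match
4 → no match
5 → no match
6 → no match
7 → no match
8 → no match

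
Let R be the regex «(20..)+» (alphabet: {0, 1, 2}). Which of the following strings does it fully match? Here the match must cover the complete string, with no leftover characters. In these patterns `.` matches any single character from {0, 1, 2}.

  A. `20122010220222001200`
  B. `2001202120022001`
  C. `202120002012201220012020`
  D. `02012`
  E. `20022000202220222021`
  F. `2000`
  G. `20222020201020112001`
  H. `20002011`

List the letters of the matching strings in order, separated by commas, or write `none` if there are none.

A → no match
B → match
C → match
D → no match — must start with `20`
E → match
F → match
G → match
H → match

B, C, E, F, G, H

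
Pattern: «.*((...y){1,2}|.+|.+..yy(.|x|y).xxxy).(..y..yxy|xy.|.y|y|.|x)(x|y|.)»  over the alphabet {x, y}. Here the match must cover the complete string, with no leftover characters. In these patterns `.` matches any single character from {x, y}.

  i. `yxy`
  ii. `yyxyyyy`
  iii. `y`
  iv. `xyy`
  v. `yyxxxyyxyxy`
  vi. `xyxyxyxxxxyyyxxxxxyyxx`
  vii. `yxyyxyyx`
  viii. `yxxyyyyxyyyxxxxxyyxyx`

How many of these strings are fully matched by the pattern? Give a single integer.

i. `yxy` → no match
ii. `yyxyyyy` → match
iii. `y` → no match
iv. `xyy` → no match
v. `yyxxxyyxyxy` → match
vi → match
vii. `yxyyxyyx` → match
viii → match
Total matched: 5

5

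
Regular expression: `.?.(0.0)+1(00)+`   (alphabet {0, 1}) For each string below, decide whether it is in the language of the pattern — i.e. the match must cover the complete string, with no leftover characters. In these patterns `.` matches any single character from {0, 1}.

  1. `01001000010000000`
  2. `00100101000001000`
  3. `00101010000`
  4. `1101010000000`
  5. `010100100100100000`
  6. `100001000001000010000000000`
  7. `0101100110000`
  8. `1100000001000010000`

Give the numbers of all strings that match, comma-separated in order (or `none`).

6, 8

1 → no match
2 → no match
3 → no match
4 → no match
5 → no match
6 → match
7 → no match
8 → match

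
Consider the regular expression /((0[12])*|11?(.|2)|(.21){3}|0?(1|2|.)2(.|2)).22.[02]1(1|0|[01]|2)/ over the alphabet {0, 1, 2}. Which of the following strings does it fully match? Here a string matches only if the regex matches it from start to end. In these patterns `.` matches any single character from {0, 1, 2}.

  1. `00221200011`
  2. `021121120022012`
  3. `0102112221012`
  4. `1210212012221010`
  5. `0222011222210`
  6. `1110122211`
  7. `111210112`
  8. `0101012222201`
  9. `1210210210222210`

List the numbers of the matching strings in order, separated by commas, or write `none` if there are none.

9

1. `00221200011` → no match
2 → no match
3 → no match
4 → no match
5 → no match
6. `1110122211` → no match
7. `111210112` → no match
8 → no match
9 → match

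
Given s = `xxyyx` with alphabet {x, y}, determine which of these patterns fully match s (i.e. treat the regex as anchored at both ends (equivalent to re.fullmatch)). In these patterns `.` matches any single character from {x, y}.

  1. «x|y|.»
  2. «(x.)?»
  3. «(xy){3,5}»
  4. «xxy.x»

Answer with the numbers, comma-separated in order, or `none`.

1 → no match
2 → no match
3 → no match — must start with `xy`
4 → match

4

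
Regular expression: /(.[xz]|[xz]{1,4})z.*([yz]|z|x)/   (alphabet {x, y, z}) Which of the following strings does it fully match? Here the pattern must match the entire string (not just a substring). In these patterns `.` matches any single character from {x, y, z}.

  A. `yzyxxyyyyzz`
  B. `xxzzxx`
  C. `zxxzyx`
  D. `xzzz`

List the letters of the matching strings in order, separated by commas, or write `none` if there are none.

B, C, D

A → no match
B → match
C → match
D → match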